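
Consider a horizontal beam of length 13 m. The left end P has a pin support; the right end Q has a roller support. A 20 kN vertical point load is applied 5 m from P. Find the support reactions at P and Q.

Moments about P: Q_y·13 − 20·5 = 0 → Q_y = 100/13 = 7.69231 ≈ 7.692 kN.
ΣF_y = 0: P_y + 7.69231 − 20 = 0 → P_y = 12.31 kN.
ΣF_x = 0: no horizontal applied forces, so P_x = 0.

P_x = 0, P_y = 12.31 kN, Q_y = 7.692 kN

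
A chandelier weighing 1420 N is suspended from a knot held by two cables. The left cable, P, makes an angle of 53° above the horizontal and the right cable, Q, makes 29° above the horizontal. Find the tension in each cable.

T_P = 1254 N, T_Q = 863.0 N

ΣF_x = 0: −T_P·cos53° + T_Q·cos29° = 0 → T_Q = 0.688088·T_P.
ΣF_y = 0: T_P·sin53° + T_Q·sin29° = 1420.
Substitute: T_P·(0.798636 + 0.688088·0.48481) = 1420 → T_P = 1254.16 ≈ 1254 N.
Then T_Q = 0.688088 × 1254.16 = 863.0 N.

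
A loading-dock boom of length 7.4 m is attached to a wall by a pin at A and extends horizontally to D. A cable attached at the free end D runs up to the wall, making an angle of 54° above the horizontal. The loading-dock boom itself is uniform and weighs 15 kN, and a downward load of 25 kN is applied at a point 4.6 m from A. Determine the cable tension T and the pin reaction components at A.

T = 28.48 kN, A_x = 16.74 kN, A_y = 16.96 kN

ΣM about A: T·sin54°·7.4 − 15·3.7 − 25·4.6 = 0 → T = 170.5/(7.4·0.809017) = 28.4797 ≈ 28.48 kN.
ΣF_x = 0: A_x − T·cos54° = 0 → A_x = 28.4797 × 0.587785 = 16.74 kN.
ΣF_y = 0: A_y + T·sin54° − 15 − 25 = 0 → A_y = 40 − 28.4797 × 0.809017 = 16.96 kN.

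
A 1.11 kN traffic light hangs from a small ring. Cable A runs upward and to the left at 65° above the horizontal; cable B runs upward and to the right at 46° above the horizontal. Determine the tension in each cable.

ΣF_x = 0: −T_A·cos65° + T_B·cos46° = 0 → T_B = 0.608383·T_A.
ΣF_y = 0: T_A·sin65° + T_B·sin46° = 1.11.
Substitute: T_A·(0.906308 + 0.608383·0.71934) = 1.11 → T_A = 0.825928 ≈ 0.8259 kN.
Then T_B = 0.608383 × 0.825928 = 0.5025 kN.

T_A = 0.8259 kN, T_B = 0.5025 kN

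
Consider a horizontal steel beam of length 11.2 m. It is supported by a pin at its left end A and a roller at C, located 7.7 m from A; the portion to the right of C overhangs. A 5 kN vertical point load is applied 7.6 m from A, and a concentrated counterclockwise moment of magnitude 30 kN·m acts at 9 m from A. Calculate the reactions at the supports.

Taking moments about A: C_y·7.7 − 5·7.6 + 30 = 0 → C_y = 8/7.7 = 1.03896 ≈ 1.039 kN.
ΣF_y = 0: A_y + 1.03896 − 5 = 0 → A_y = 3.961 kN.
ΣF_x = 0: no horizontal applied forces, so A_x = 0.

A_x = 0, A_y = 3.961 kN, C_y = 1.039 kN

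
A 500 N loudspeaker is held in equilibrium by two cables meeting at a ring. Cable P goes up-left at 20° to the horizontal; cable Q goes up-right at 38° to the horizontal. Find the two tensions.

T_P = 464.6 N, T_Q = 554.0 N

ΣF_x = 0: −T_P·cos20° + T_Q·cos38° = 0 → T_Q = 1.19249·T_P.
ΣF_y = 0: T_P·sin20° + T_Q·sin38° = 500.
Substitute: T_P·(0.34202 + 1.19249·0.615661) = 500 → T_P = 464.602 ≈ 464.6 N.
Then T_Q = 1.19249 × 464.602 = 554.0 N.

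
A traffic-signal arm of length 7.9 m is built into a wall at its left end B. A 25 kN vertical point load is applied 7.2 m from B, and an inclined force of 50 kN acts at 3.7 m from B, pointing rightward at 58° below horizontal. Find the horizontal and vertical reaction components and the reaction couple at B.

B_x = -26.50 kN, B_y = 67.40 kN, M_B = 336.9 kN·m

ΣF_x = 0: B_x + 50·cos58° = 0 → B_x = -26.50 kN.
ΣF_y = 0: B_y − 25 − 50·sin58° = 0 → B_y = 67.40 kN.
ΣM about B: M_B − 25·7.2 − 50·sin58°·3.7 = 0 → M_B = 336.9 kN·m.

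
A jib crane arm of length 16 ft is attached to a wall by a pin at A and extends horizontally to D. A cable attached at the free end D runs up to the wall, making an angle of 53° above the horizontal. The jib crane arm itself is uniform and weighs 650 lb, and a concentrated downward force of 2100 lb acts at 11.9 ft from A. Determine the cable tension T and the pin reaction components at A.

ΣM about A: T·sin53°·16 − 650·8 − 2100·11.9 = 0 → T = 30190/(16·0.798636) = 2362.62 ≈ 2363 lb.
ΣF_x = 0: A_x − T·cos53° = 0 → A_x = 2362.62 × 0.601815 = 1422 lb.
ΣF_y = 0: A_y + T·sin53° − 650 − 2100 = 0 → A_y = 2750 − 2362.62 × 0.798636 = 863.1 lb.

T = 2363 lb, A_x = 1422 lb, A_y = 863.1 lb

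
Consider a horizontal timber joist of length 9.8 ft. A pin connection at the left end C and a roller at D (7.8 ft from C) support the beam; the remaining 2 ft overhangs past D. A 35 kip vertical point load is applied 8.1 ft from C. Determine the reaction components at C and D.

Taking moments about C: D_y·7.8 − 35·8.1 = 0 → D_y = 283.5/7.8 = 36.3462 ≈ 36.35 kip.
ΣF_y = 0: C_y + 36.3462 − 35 = 0 → C_y = -1.346 kip.
ΣF_x = 0: no horizontal applied forces, so C_x = 0.

C_x = 0, C_y = -1.346 kip, D_y = 36.35 kip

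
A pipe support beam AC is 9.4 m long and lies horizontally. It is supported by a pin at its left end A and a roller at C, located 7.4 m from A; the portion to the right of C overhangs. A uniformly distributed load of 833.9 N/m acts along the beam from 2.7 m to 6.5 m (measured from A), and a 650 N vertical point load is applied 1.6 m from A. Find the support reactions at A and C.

A_x = 0, A_y = 1708 N, C_y = 2110 N

Resultant of the distributed load: 833.9 × 3.8 = 3168.82 N at 4.6 m from A.
Moments about A: C_y·7.4 − (833.9·3.8)·4.6 − 650·1.6 = 0 → C_y = 15616.572/7.4 = 2110.35 ≈ 2110 N.
ΣF_y = 0: A_y + 2110.35 − 833.9·3.8 − 650 = 0 → A_y = 1708 N.
ΣF_x = 0: no horizontal applied forces, so A_x = 0.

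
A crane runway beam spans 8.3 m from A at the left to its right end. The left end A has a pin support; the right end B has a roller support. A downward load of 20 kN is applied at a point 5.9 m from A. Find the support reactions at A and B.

A_x = 0, A_y = 5.783 kN, B_y = 14.22 kN

Taking moments about A: B_y·8.3 − 20·5.9 = 0 → B_y = 118/8.3 = 14.2169 ≈ 14.22 kN.
ΣF_y = 0: A_y + 14.2169 − 20 = 0 → A_y = 5.783 kN.
ΣF_x = 0: no horizontal applied forces, so A_x = 0.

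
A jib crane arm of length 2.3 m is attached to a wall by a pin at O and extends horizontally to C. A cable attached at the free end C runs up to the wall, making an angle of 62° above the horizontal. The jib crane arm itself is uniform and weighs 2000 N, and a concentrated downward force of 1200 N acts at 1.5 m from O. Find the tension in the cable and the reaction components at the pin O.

T = 2019 N, O_x = 947.8 N, O_y = 1417 N

ΣM about O: T·sin62°·2.3 − 2000·1.15 − 1200·1.5 = 0 → T = 4100/(2.3·0.882948) = 2018.93 ≈ 2019 N.
ΣF_x = 0: O_x − T·cos62° = 0 → O_x = 2018.93 × 0.469472 = 947.8 N.
ΣF_y = 0: O_y + T·sin62° − 2000 − 1200 = 0 → O_y = 3200 − 2018.93 × 0.882948 = 1417 N.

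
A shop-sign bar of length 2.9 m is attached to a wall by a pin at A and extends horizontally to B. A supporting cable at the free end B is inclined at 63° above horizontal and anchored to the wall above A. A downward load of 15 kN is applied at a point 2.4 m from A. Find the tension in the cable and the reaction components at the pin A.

T = 13.93 kN, A_x = 6.325 kN, A_y = 2.586 kN

ΣM about A: T·sin63°·2.9 − 15·2.4 = 0 → T = 36/(2.9·0.891007) = 13.9323 ≈ 13.93 kN.
ΣF_x = 0: A_x − T·cos63° = 0 → A_x = 13.9323 × 0.45399 = 6.325 kN.
ΣF_y = 0: A_y + T·sin63° − 15 = 0 → A_y = 15 − 13.9323 × 0.891007 = 2.586 kN.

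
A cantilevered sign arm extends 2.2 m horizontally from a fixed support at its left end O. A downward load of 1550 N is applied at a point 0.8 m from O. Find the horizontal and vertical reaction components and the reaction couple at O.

ΣF_x = 0: O_x = 0.
ΣF_y = 0: O_y − 1550 = 0 → O_y = 1550 N.
ΣM about O: M_O − 1550·0.8 = 0 → M_O = 1240 N·m.

O_x = 0, O_y = 1550 N, M_O = 1240 N·m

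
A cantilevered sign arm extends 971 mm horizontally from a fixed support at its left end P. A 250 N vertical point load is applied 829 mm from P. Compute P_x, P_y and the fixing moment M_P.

ΣF_x = 0: P_x = 0.
ΣF_y = 0: P_y − 250 = 0 → P_y = 250.0 N.
ΣM about P: M_P − 250·829 = 0 → M_P = 207200 N·mm.

P_x = 0, P_y = 250.0 N, M_P = 207200 N·mm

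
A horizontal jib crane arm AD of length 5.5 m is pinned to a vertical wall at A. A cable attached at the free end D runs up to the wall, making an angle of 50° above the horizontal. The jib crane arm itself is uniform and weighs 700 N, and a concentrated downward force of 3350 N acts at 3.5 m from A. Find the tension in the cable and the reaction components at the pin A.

ΣM about A: T·sin50°·5.5 − 700·2.75 − 3350·3.5 = 0 → T = 13650/(5.5·0.766044) = 3239.79 ≈ 3240 N.
ΣF_x = 0: A_x − T·cos50° = 0 → A_x = 3239.79 × 0.642788 = 2082 N.
ΣF_y = 0: A_y + T·sin50° − 700 − 3350 = 0 → A_y = 4050 − 3239.79 × 0.766044 = 1568 N.

T = 3240 N, A_x = 2082 N, A_y = 1568 N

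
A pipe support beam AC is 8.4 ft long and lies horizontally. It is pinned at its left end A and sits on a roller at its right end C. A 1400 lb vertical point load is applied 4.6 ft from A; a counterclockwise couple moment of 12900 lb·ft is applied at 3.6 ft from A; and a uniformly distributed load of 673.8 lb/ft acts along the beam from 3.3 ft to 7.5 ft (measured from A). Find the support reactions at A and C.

A_x = 0, A_y = 3180 lb, C_y = 1050 lb

Resultant of the distributed load: 673.8 × 4.2 = 2829.96 lb at 5.4 ft from A.
Moments about A: C_y·8.4 − 1400·4.6 + 12900 − (673.8·4.2)·5.4 = 0 → C_y = 8821.784/8.4 = 1050.21 ≈ 1050 lb.
ΣF_y = 0: A_y + 1050.21 − 1400 − 673.8·4.2 = 0 → A_y = 3180 lb.
ΣF_x = 0: no horizontal applied forces, so A_x = 0.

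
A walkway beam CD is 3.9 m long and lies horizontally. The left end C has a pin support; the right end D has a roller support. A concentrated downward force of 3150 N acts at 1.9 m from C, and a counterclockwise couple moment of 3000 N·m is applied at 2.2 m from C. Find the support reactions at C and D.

C_x = 0, C_y = 2385 N, D_y = 765.4 N

Moments about C: D_y·3.9 − 3150·1.9 + 3000 = 0 → D_y = 2985/3.9 = 765.385 ≈ 765.4 N.
ΣF_y = 0: C_y + 765.385 − 3150 = 0 → C_y = 2385 N.
ΣF_x = 0: no horizontal applied forces, so C_x = 0.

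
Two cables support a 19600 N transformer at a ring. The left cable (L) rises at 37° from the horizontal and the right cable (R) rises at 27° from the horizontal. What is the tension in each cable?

ΣF_x = 0: −T_L·cos37° + T_R·cos27° = 0 → T_R = 0.89633·T_L.
ΣF_y = 0: T_L·sin37° + T_R·sin27° = 19600.
Substitute: T_L·(0.601815 + 0.89633·0.45399) = 19600 → T_L = 19430.2 ≈ 19430 N.
Then T_R = 0.89633 × 19430.2 = 17420 N.

T_L = 19430 N, T_R = 17420 N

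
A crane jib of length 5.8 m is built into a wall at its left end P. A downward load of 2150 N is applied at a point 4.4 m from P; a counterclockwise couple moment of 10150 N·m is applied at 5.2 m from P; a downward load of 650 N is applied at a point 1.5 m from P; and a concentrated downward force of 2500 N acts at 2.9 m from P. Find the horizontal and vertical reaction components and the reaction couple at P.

ΣF_x = 0: P_x = 0.
ΣF_y = 0: P_y − 2150 − 650 − 2500 = 0 → P_y = 5300 N.
ΣM about P: M_P − 2150·4.4 + 10150 − 650·1.5 − 2500·2.9 = 0 → M_P = 7535 N·m.

P_x = 0, P_y = 5300 N, M_P = 7535 N·m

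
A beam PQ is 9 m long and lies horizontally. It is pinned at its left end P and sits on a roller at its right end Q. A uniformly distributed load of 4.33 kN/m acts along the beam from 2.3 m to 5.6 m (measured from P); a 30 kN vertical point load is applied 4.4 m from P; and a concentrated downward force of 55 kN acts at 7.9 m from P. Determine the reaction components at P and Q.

P_x = 0, P_y = 30.07 kN, Q_y = 69.22 kN

Resultant of the distributed load: 4.33 × 3.3 = 14.289 kN at 3.95 m from P.
Taking moments about P: Q_y·9 − (4.33·3.3)·3.95 − 30·4.4 − 55·7.9 = 0 → Q_y = 622.94155/9 = 69.2157 ≈ 69.22 kN.
ΣF_y = 0: P_y + 69.2157 − 4.33·3.3 − 30 − 55 = 0 → P_y = 30.07 kN.
ΣF_x = 0: no horizontal applied forces, so P_x = 0.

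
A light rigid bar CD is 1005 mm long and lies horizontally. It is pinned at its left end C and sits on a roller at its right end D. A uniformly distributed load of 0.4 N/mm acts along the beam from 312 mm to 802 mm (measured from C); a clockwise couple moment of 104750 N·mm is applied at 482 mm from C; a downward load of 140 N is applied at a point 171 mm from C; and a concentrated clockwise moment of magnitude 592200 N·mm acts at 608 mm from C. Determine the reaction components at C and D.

C_x = 0, C_y = -489.9 N, D_y = 825.9 N

Resultant of the distributed load: 0.4 × 490 = 196 N at 557 mm from C.
ΣM about C: D_y·1005 − (0.4·490)·557 − 104750 − 140·171 − 592200 = 0 → D_y = 830062/1005 = 825.932 ≈ 825.9 N.
ΣF_y = 0: C_y + 825.932 − 0.4·490 − 140 = 0 → C_y = -489.9 N.
ΣF_x = 0: no horizontal applied forces, so C_x = 0.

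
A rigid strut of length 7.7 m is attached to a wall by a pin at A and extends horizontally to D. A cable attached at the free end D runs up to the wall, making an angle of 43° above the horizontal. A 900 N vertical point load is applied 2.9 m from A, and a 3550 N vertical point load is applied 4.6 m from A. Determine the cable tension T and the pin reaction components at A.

T = 3607 N, A_x = 2638 N, A_y = 1990 N

ΣM about A: T·sin43°·7.7 − 900·2.9 − 3550·4.6 = 0 → T = 18940/(7.7·0.681998) = 3606.67 ≈ 3607 N.
ΣF_x = 0: A_x − T·cos43° = 0 → A_x = 3606.67 × 0.731354 = 2638 N.
ΣF_y = 0: A_y + T·sin43° − 900 − 3550 = 0 → A_y = 4450 − 3606.67 × 0.681998 = 1990 N.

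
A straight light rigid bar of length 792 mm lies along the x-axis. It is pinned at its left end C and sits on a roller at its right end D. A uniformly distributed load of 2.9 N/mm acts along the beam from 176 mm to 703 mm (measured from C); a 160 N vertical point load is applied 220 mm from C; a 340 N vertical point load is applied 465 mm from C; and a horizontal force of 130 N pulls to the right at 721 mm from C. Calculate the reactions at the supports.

Resultant of the distributed load: 2.9 × 527 = 1528.3 N at 439.5 mm from C.
Taking moments about C: D_y·792 − (2.9·527)·439.5 − 160·220 − 340·465 = 0 → D_y = 864987.85/792 = 1092.16 ≈ 1092 N.
ΣF_y = 0: C_y + 1092.16 − 2.9·527 − 160 − 340 = 0 → C_y = 936.1 N.
ΣF_x = 0: C_x + 130 = 0 → C_x = -130.0 N.

C_x = -130.0 N, C_y = 936.1 N, D_y = 1092 N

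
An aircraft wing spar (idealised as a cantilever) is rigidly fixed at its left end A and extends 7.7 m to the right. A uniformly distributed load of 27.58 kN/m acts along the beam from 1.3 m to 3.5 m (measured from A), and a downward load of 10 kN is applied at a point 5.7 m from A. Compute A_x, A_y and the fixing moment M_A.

A_x = 0, A_y = 70.68 kN, M_A = 202.6 kN·m

Resultant of the distributed load: 27.58 × 2.2 = 60.676 kN at 2.4 m from A.
ΣF_x = 0: A_x = 0.
ΣF_y = 0: A_y − 27.58·2.2 − 10 = 0 → A_y = 70.68 kN.
ΣM about A: M_A − (27.58·2.2)·2.4 − 10·5.7 = 0 → M_A = 202.6 kN·m.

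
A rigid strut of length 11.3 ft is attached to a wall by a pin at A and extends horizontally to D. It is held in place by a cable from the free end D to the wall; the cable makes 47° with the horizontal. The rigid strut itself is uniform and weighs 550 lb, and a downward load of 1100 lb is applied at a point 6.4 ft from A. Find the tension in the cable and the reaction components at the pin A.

T = 1228 lb, A_x = 837.4 lb, A_y = 752.0 lb

ΣM about A: T·sin47°·11.3 − 550·5.65 − 1100·6.4 = 0 → T = 10147.5/(11.3·0.731354) = 1227.87 ≈ 1228 lb.
ΣF_x = 0: A_x − T·cos47° = 0 → A_x = 1227.87 × 0.681998 = 837.4 lb.
ΣF_y = 0: A_y + T·sin47° − 550 − 1100 = 0 → A_y = 1650 − 1227.87 × 0.731354 = 752.0 lb.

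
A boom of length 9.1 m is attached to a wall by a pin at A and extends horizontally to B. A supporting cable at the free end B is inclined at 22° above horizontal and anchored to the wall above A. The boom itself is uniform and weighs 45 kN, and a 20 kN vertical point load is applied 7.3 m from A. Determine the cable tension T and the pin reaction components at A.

T = 102.9 kN, A_x = 95.40 kN, A_y = 26.46 kN

ΣM about A: T·sin22°·9.1 − 45·4.55 − 20·7.3 = 0 → T = 350.75/(9.1·0.374607) = 102.892 ≈ 102.9 kN.
ΣF_x = 0: A_x − T·cos22° = 0 → A_x = 102.892 × 0.927184 = 95.40 kN.
ΣF_y = 0: A_y + T·sin22° − 45 − 20 = 0 → A_y = 65 − 102.892 × 0.374607 = 26.46 kN.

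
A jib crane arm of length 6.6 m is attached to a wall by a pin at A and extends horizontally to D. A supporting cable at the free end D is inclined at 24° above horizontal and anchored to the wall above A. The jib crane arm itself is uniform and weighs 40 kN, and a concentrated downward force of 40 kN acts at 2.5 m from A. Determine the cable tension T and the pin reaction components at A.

ΣM about A: T·sin24°·6.6 − 40·3.3 − 40·2.5 = 0 → T = 232/(6.6·0.406737) = 86.4232 ≈ 86.42 kN.
ΣF_x = 0: A_x − T·cos24° = 0 → A_x = 86.4232 × 0.913545 = 78.95 kN.
ΣF_y = 0: A_y + T·sin24° − 40 − 40 = 0 → A_y = 80 − 86.4232 × 0.406737 = 44.85 kN.

T = 86.42 kN, A_x = 78.95 kN, A_y = 44.85 kN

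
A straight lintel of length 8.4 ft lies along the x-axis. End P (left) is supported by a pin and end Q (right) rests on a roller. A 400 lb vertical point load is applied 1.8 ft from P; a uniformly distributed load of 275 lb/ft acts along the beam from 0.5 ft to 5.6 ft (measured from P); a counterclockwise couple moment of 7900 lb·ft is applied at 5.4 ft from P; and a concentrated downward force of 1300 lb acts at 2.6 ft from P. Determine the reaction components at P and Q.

Resultant of the distributed load: 275 × 5.1 = 1402.5 lb at 3.05 ft from P.
Taking moments about P: Q_y·8.4 − 400·1.8 − (275·5.1)·3.05 + 7900 − 1300·2.6 = 0 → Q_y = 477.625/8.4 = 56.8601 ≈ 56.86 lb.
ΣF_y = 0: P_y + 56.8601 − 400 − 275·5.1 − 1300 = 0 → P_y = 3046 lb.
ΣF_x = 0: no horizontal applied forces, so P_x = 0.

P_x = 0, P_y = 3046 lb, Q_y = 56.86 lb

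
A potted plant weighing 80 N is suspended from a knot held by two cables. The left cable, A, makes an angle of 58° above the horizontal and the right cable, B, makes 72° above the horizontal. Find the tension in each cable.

T_A = 32.27 N, T_B = 55.34 N

ΣF_x = 0: −T_A·cos58° + T_B·cos72° = 0 → T_B = 1.71485·T_A.
ΣF_y = 0: T_A·sin58° + T_B·sin72° = 80.
Substitute: T_A·(0.848048 + 1.71485·0.951057) = 80 → T_A = 32.2715 ≈ 32.27 N.
Then T_B = 1.71485 × 32.2715 = 55.34 N.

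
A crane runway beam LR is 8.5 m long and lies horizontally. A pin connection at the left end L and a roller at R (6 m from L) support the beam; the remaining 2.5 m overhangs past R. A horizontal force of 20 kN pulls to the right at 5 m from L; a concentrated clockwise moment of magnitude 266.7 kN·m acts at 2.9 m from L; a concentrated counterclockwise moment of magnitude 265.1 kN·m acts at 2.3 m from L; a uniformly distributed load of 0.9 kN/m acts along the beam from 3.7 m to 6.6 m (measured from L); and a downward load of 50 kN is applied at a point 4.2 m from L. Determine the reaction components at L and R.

L_x = -20.00 kN, L_y = 15.10 kN, R_y = 37.51 kN

Resultant of the distributed load: 0.9 × 2.9 = 2.61 kN at 5.15 m from L.
ΣM about L: R_y·6 − 266.7 + 265.1 − (0.9·2.9)·5.15 − 50·4.2 = 0 → R_y = 225.0415/6 = 37.5069 ≈ 37.51 kN.
ΣF_y = 0: L_y + 37.5069 − 0.9·2.9 − 50 = 0 → L_y = 15.10 kN.
ΣF_x = 0: L_x + 20 = 0 → L_x = -20.00 kN.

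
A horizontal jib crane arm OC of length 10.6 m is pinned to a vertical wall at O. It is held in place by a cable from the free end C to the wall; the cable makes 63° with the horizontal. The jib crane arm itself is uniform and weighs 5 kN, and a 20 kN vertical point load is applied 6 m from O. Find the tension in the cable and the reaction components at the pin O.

ΣM about O: T·sin63°·10.6 − 5·5.3 − 20·6 = 0 → T = 146.5/(10.6·0.891007) = 15.5114 ≈ 15.51 kN.
ΣF_x = 0: O_x − T·cos63° = 0 → O_x = 15.5114 × 0.45399 = 7.042 kN.
ΣF_y = 0: O_y + T·sin63° − 5 − 20 = 0 → O_y = 25 − 15.5114 × 0.891007 = 11.18 kN.

T = 15.51 kN, O_x = 7.042 kN, O_y = 11.18 kN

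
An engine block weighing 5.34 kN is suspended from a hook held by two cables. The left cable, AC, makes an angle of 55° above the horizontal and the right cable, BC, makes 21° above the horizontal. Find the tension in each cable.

ΣF_x = 0: −T_AC·cos55° + T_BC·cos21° = 0 → T_BC = 0.614384·T_AC.
ΣF_y = 0: T_AC·sin55° + T_BC·sin21° = 5.34.
Substitute: T_AC·(0.819152 + 0.614384·0.358368) = 5.34 → T_AC = 5.13794 ≈ 5.138 kN.
Then T_BC = 0.614384 × 5.13794 = 3.157 kN.

T_AC = 5.138 kN, T_BC = 3.157 kN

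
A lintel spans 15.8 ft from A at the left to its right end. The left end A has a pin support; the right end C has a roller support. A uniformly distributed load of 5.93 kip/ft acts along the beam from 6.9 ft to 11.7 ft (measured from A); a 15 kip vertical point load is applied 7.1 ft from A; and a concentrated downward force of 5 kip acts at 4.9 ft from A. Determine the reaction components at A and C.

A_x = 0, A_y = 23.42 kip, C_y = 25.05 kip

Resultant of the distributed load: 5.93 × 4.8 = 28.464 kip at 9.3 ft from A.
Taking moments about A: C_y·15.8 − (5.93·4.8)·9.3 − 15·7.1 − 5·4.9 = 0 → C_y = 395.7152/15.8 = 25.0453 ≈ 25.05 kip.
ΣF_y = 0: A_y + 25.0453 − 5.93·4.8 − 15 − 5 = 0 → A_y = 23.42 kip.
ΣF_x = 0: no horizontal applied forces, so A_x = 0.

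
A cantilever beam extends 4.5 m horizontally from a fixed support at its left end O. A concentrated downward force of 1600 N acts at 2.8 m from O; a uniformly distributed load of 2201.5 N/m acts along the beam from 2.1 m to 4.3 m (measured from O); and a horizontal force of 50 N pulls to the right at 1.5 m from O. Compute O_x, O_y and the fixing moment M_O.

Resultant of the distributed load: 2201.5 × 2.2 = 4843.3 N at 3.2 m from O.
ΣF_x = 0: O_x + 50 = 0 → O_x = -50.00 N.
ΣF_y = 0: O_y − 1600 − 2201.5·2.2 = 0 → O_y = 6443 N.
ΣM about O: M_O − 1600·2.8 − (2201.5·2.2)·3.2 = 0 → M_O = 19980 N·m.

O_x = -50.00 N, O_y = 6443 N, M_O = 19980 N·m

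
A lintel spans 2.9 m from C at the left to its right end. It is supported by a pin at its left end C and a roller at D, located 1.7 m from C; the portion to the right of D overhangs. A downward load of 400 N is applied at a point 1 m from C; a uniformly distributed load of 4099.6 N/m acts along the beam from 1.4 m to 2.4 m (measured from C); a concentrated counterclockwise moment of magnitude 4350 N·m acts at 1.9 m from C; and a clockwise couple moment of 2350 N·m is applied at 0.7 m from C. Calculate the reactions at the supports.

Resultant of the distributed load: 4099.6 × 1 = 4099.6 N at 1.9 m from C.
Taking moments about C: D_y·1.7 − 400·1 − (4099.6·1)·1.9 + 4350 − 2350 = 0 → D_y = 6189.24/1.7 = 3640.73 ≈ 3641 N.
ΣF_y = 0: C_y + 3640.73 − 400 − 4099.6·1 = 0 → C_y = 858.9 N.
ΣF_x = 0: no horizontal applied forces, so C_x = 0.

C_x = 0, C_y = 858.9 N, D_y = 3641 N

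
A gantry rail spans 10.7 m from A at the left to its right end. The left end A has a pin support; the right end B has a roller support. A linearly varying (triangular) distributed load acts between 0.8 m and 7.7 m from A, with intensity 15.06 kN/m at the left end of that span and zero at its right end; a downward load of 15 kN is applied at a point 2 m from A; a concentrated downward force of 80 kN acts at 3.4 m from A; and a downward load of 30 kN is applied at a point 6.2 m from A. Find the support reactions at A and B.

Resultant of the triangular load: ½ × 15.06 × 6.9 = 51.957 kN, acting at 3.1 m from A (one-third of the span from the peak).
Taking moments about A: B_y·10.7 − (½·15.06·6.9)·3.1 − 15·2 − 80·3.4 − 30·6.2 = 0 → B_y = 649.0667/10.7 = 60.6604 ≈ 60.66 kN.
ΣF_y = 0: A_y + 60.6604 − ½·15.06·6.9 − 15 − 80 − 30 = 0 → A_y = 116.3 kN.
ΣF_x = 0: no horizontal applied forces, so A_x = 0.

A_x = 0, A_y = 116.3 kN, B_y = 60.66 kN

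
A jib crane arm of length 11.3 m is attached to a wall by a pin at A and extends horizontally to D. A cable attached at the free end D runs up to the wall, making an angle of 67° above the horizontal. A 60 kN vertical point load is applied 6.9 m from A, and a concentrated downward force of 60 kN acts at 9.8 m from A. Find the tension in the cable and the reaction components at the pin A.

ΣM about A: T·sin67°·11.3 − 60·6.9 − 60·9.8 = 0 → T = 1002/(11.3·0.920505) = 96.3303 ≈ 96.33 kN.
ΣF_x = 0: A_x − T·cos67° = 0 → A_x = 96.3303 × 0.390731 = 37.64 kN.
ΣF_y = 0: A_y + T·sin67° − 60 − 60 = 0 → A_y = 120 − 96.3303 × 0.920505 = 31.33 kN.

T = 96.33 kN, A_x = 37.64 kN, A_y = 31.33 kN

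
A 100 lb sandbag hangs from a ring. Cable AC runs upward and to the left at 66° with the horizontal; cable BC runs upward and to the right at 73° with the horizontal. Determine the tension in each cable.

ΣF_x = 0: −T_AC·cos66° + T_BC·cos73° = 0 → T_BC = 1.39116·T_AC.
ΣF_y = 0: T_AC·sin66° + T_BC·sin73° = 100.
Substitute: T_AC·(0.913545 + 1.39116·0.956305) = 100 → T_AC = 44.5649 ≈ 44.56 lb.
Then T_BC = 1.39116 × 44.5649 = 62.00 lb.

T_AC = 44.56 lb, T_BC = 62.00 lb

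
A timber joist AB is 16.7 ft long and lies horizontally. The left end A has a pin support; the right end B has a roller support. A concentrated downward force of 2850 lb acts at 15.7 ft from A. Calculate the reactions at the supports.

Moments about A: B_y·16.7 − 2850·15.7 = 0 → B_y = 44745/16.7 = 2679.34 ≈ 2679 lb.
ΣF_y = 0: A_y + 2679.34 − 2850 = 0 → A_y = 170.7 lb.
ΣF_x = 0: no horizontal applied forces, so A_x = 0.

A_x = 0, A_y = 170.7 lb, B_y = 2679 lb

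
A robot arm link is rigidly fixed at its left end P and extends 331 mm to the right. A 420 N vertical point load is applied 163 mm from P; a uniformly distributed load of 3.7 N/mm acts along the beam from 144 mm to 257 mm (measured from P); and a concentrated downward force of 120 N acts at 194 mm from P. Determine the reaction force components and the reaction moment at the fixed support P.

Resultant of the distributed load: 3.7 × 113 = 418.1 N at 200.5 mm from P.
ΣF_x = 0: P_x = 0.
ΣF_y = 0: P_y − 420 − 3.7·113 − 120 = 0 → P_y = 958.1 N.
ΣM about P: M_P − 420·163 − (3.7·113)·200.5 − 120·194 = 0 → M_P = 175600 N·mm.

P_x = 0, P_y = 958.1 N, M_P = 175600 N·mm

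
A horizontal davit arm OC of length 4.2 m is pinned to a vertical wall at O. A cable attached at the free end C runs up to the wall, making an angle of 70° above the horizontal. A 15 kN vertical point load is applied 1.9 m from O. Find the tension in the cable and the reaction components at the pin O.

ΣM about O: T·sin70°·4.2 − 15·1.9 = 0 → T = 28.5/(4.2·0.939693) = 7.2212 ≈ 7.221 kN.
ΣF_x = 0: O_x − T·cos70° = 0 → O_x = 7.2212 × 0.34202 = 2.470 kN.
ΣF_y = 0: O_y + T·sin70° − 15 = 0 → O_y = 15 − 7.2212 × 0.939693 = 8.214 kN.

T = 7.221 kN, O_x = 2.470 kN, O_y = 8.214 kN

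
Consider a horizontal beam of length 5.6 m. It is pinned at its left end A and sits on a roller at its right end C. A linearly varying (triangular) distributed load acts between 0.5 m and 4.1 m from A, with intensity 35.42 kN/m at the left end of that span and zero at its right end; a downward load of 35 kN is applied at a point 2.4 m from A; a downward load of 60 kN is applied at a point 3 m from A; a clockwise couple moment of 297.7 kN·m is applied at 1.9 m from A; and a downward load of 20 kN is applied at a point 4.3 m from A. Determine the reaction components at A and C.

Resultant of the triangular load: ½ × 35.42 × 3.6 = 63.756 kN, acting at 1.7 m from A (one-third of the span from the peak).
ΣM about A: C_y·5.6 − (½·35.42·3.6)·1.7 − 35·2.4 − 60·3 − 297.7 − 20·4.3 = 0 → C_y = 756.0852/5.6 = 135.015 ≈ 135.0 kN.
ΣF_y = 0: A_y + 135.015 − ½·35.42·3.6 − 35 − 60 − 20 = 0 → A_y = 43.74 kN.
ΣF_x = 0: no horizontal applied forces, so A_x = 0.

A_x = 0, A_y = 43.74 kN, C_y = 135.0 kN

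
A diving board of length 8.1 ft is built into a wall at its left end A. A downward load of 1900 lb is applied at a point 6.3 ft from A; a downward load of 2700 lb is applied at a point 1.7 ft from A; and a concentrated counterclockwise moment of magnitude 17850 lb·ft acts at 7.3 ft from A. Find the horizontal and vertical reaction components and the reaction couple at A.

A_x = 0, A_y = 4600 lb, M_A = -1290 lb·ft

ΣF_x = 0: A_x = 0.
ΣF_y = 0: A_y − 1900 − 2700 = 0 → A_y = 4600 lb.
ΣM about A: M_A − 1900·6.3 − 2700·1.7 + 17850 = 0 → M_A = -1290 lb·ft.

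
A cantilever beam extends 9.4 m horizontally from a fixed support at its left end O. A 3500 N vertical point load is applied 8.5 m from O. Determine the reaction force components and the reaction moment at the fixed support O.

ΣF_x = 0: O_x = 0.
ΣF_y = 0: O_y − 3500 = 0 → O_y = 3500 N.
ΣM about O: M_O − 3500·8.5 = 0 → M_O = 29750 N·m.

O_x = 0, O_y = 3500 N, M_O = 29750 N·m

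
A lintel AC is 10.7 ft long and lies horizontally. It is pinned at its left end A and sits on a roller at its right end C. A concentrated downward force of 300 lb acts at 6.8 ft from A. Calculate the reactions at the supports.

ΣM about A: C_y·10.7 − 300·6.8 = 0 → C_y = 2040/10.7 = 190.654 ≈ 190.7 lb.
ΣF_y = 0: A_y + 190.654 − 300 = 0 → A_y = 109.3 lb.
ΣF_x = 0: no horizontal applied forces, so A_x = 0.

A_x = 0, A_y = 109.3 lb, C_y = 190.7 lb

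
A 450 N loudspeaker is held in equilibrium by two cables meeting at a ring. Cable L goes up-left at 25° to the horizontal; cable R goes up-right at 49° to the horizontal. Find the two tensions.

ΣF_x = 0: −T_L·cos25° + T_R·cos49° = 0 → T_R = 1.38144·T_L.
ΣF_y = 0: T_L·sin25° + T_R·sin49° = 450.
Substitute: T_L·(0.422618 + 1.38144·0.75471) = 450 → T_L = 307.124 ≈ 307.1 N.
Then T_R = 1.38144 × 307.124 = 424.3 N.

T_L = 307.1 N, T_R = 424.3 N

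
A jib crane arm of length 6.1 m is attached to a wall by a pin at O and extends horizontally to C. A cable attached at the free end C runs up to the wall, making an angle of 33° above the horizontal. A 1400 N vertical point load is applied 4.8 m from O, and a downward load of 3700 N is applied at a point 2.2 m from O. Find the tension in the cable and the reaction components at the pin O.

ΣM about O: T·sin33°·6.1 − 1400·4.8 − 3700·2.2 = 0 → T = 14860/(6.1·0.544639) = 4472.81 ≈ 4473 N.
ΣF_x = 0: O_x − T·cos33° = 0 → O_x = 4472.81 × 0.838671 = 3751 N.
ΣF_y = 0: O_y + T·sin33° − 1400 − 3700 = 0 → O_y = 5100 − 4472.81 × 0.544639 = 2664 N.

T = 4473 N, O_x = 3751 N, O_y = 2664 N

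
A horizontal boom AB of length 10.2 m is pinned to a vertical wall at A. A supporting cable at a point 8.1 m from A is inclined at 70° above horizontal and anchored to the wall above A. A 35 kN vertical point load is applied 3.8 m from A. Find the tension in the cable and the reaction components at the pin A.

ΣM about A: T·sin70°·8.1 − 35·3.8 = 0 → T = 133/(8.1·0.939693) = 17.4735 ≈ 17.47 kN.
ΣF_x = 0: A_x − T·cos70° = 0 → A_x = 17.4735 × 0.34202 = 5.976 kN.
ΣF_y = 0: A_y + T·sin70° − 35 = 0 → A_y = 35 − 17.4735 × 0.939693 = 18.58 kN.

T = 17.47 kN, A_x = 5.976 kN, A_y = 18.58 kN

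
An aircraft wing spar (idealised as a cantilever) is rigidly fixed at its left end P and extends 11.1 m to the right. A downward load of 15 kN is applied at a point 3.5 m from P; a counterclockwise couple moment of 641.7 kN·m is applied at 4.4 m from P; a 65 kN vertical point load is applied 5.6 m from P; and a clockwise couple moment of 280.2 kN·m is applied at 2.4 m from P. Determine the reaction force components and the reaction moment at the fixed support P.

P_x = 0, P_y = 80.00 kN, M_P = 55.00 kN·m

ΣF_x = 0: P_x = 0.
ΣF_y = 0: P_y − 15 − 65 = 0 → P_y = 80.00 kN.
ΣM about P: M_P − 15·3.5 + 641.7 − 65·5.6 − 280.2 = 0 → M_P = 55.00 kN·m.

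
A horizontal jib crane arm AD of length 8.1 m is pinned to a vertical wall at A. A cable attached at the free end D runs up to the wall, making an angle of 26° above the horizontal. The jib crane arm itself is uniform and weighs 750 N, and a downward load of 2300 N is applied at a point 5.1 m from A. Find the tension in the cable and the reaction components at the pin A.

ΣM about A: T·sin26°·8.1 − 750·4.05 − 2300·5.1 = 0 → T = 14767.5/(8.1·0.438371) = 4158.92 ≈ 4159 N.
ΣF_x = 0: A_x − T·cos26° = 0 → A_x = 4158.92 × 0.898794 = 3738 N.
ΣF_y = 0: A_y + T·sin26° − 750 − 2300 = 0 → A_y = 3050 − 4158.92 × 0.438371 = 1227 N.

T = 4159 N, A_x = 3738 N, A_y = 1227 N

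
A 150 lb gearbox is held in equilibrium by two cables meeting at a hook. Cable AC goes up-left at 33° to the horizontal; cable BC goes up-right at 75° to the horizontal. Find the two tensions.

T_AC = 40.82 lb, T_BC = 132.3 lb

ΣF_x = 0: −T_AC·cos33° + T_BC·cos75° = 0 → T_BC = 3.24037·T_AC.
ΣF_y = 0: T_AC·sin33° + T_BC·sin75° = 150.
Substitute: T_AC·(0.544639 + 3.24037·0.965926) = 150 → T_AC = 40.8208 ≈ 40.82 lb.
Then T_BC = 3.24037 × 40.8208 = 132.3 lb.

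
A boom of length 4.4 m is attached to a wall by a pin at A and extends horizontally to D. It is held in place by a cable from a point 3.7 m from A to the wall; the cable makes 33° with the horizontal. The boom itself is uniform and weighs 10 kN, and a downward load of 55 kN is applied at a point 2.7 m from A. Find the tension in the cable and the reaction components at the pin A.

T = 84.61 kN, A_x = 70.96 kN, A_y = 18.92 kN

ΣM about A: T·sin33°·3.7 − 10·2.2 − 55·2.7 = 0 → T = 170.5/(3.7·0.544639) = 84.6085 ≈ 84.61 kN.
ΣF_x = 0: A_x − T·cos33° = 0 → A_x = 84.6085 × 0.838671 = 70.96 kN.
ΣF_y = 0: A_y + T·sin33° − 10 − 55 = 0 → A_y = 65 − 84.6085 × 0.544639 = 18.92 kN.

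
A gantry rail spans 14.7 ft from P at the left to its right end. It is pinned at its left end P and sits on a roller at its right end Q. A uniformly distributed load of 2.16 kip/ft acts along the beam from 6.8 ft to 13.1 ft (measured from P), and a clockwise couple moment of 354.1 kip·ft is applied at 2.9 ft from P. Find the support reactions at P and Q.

P_x = 0, P_y = -19.69 kip, Q_y = 33.30 kip

Resultant of the distributed load: 2.16 × 6.3 = 13.608 kip at 9.95 ft from P.
ΣM about P: Q_y·14.7 − (2.16·6.3)·9.95 − 354.1 = 0 → Q_y = 489.4996/14.7 = 33.2993 ≈ 33.30 kip.
ΣF_y = 0: P_y + 33.2993 − 2.16·6.3 = 0 → P_y = -19.69 kip.
ΣF_x = 0: no horizontal applied forces, so P_x = 0.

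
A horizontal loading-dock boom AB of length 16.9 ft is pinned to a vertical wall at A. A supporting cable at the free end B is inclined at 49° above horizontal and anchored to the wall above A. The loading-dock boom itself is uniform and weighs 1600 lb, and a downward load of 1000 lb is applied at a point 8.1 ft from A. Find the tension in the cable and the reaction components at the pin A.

ΣM about A: T·sin49°·16.9 − 1600·8.45 − 1000·8.1 = 0 → T = 21620/(16.9·0.75471) = 1695.07 ≈ 1695 lb.
ΣF_x = 0: A_x − T·cos49° = 0 → A_x = 1695.07 × 0.656059 = 1112 lb.
ΣF_y = 0: A_y + T·sin49° − 1600 − 1000 = 0 → A_y = 2600 − 1695.07 × 0.75471 = 1321 lb.

T = 1695 lb, A_x = 1112 lb, A_y = 1321 lb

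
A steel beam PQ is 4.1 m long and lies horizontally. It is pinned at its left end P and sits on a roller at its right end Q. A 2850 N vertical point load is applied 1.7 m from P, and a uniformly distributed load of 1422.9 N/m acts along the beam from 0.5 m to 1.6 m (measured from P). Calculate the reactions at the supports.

P_x = 0, P_y = 2833 N, Q_y = 1583 N

Resultant of the distributed load: 1422.9 × 1.1 = 1565.19 N at 1.05 m from P.
Taking moments about P: Q_y·4.1 − 2850·1.7 − (1422.9·1.1)·1.05 = 0 → Q_y = 6488.4495/4.1 = 1582.55 ≈ 1583 N.
ΣF_y = 0: P_y + 1582.55 − 2850 − 1422.9·1.1 = 0 → P_y = 2833 N.
ΣF_x = 0: no horizontal applied forces, so P_x = 0.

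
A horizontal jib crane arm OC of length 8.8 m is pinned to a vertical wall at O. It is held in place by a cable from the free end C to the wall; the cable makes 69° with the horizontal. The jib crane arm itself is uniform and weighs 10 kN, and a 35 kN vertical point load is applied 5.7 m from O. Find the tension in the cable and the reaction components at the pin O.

T = 29.64 kN, O_x = 10.62 kN, O_y = 17.33 kN

ΣM about O: T·sin69°·8.8 − 10·4.4 − 35·5.7 = 0 → T = 243.5/(8.8·0.93358) = 29.6391 ≈ 29.64 kN.
ΣF_x = 0: O_x − T·cos69° = 0 → O_x = 29.6391 × 0.358368 = 10.62 kN.
ΣF_y = 0: O_y + T·sin69° − 10 − 35 = 0 → O_y = 45 − 29.6391 × 0.93358 = 17.33 kN.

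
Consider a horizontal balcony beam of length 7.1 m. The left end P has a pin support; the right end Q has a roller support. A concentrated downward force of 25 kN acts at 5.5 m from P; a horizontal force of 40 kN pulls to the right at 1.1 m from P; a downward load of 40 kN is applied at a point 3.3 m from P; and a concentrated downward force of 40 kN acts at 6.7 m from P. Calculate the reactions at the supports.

ΣM about P: Q_y·7.1 − 25·5.5 − 40·3.3 − 40·6.7 = 0 → Q_y = 537.5/7.1 = 75.7042 ≈ 75.70 kN.
ΣF_y = 0: P_y + 75.7042 − 25 − 40 − 40 = 0 → P_y = 29.30 kN.
ΣF_x = 0: P_x + 40 = 0 → P_x = -40.00 kN.

P_x = -40.00 kN, P_y = 29.30 kN, Q_y = 75.70 kN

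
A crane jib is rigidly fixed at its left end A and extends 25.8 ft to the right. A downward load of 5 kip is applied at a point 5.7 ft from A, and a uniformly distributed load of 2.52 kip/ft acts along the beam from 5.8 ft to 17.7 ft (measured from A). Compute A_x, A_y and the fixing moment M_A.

Resultant of the distributed load: 2.52 × 11.9 = 29.988 kip at 11.75 ft from A.
ΣF_x = 0: A_x = 0.
ΣF_y = 0: A_y − 5 − 2.52·11.9 = 0 → A_y = 34.99 kip.
ΣM about A: M_A − 5·5.7 − (2.52·11.9)·11.75 = 0 → M_A = 380.9 kip·ft.

A_x = 0, A_y = 34.99 kip, M_A = 380.9 kip·ft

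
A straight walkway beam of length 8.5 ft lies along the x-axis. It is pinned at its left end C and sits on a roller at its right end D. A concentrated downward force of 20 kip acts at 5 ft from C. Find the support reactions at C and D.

ΣM about C: D_y·8.5 − 20·5 = 0 → D_y = 100/8.5 = 11.7647 ≈ 11.76 kip.
ΣF_y = 0: C_y + 11.7647 − 20 = 0 → C_y = 8.235 kip.
ΣF_x = 0: no horizontal applied forces, so C_x = 0.

C_x = 0, C_y = 8.235 kip, D_y = 11.76 kip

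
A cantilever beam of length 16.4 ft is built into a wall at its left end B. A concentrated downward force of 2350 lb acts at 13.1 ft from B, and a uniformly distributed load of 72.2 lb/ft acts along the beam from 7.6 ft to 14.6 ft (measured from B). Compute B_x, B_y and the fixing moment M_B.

B_x = 0, B_y = 2855 lb, M_B = 36390 lb·ft

Resultant of the distributed load: 72.2 × 7 = 505.4 lb at 11.1 ft from B.
ΣF_x = 0: B_x = 0.
ΣF_y = 0: B_y − 2350 − 72.2·7 = 0 → B_y = 2855 lb.
ΣM about B: M_B − 2350·13.1 − (72.2·7)·11.1 = 0 → M_B = 36390 lb·ft.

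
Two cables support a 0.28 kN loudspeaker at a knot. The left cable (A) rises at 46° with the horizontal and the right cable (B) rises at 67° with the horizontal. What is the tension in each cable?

T_A = 0.1189 kN, T_B = 0.2113 kN

ΣF_x = 0: −T_A·cos46° + T_B·cos67° = 0 → T_B = 1.77784·T_A.
ΣF_y = 0: T_A·sin46° + T_B·sin67° = 0.28.
Substitute: T_A·(0.71934 + 1.77784·0.920505) = 0.28 → T_A = 0.118853 ≈ 0.1189 kN.
Then T_B = 1.77784 × 0.118853 = 0.2113 kN.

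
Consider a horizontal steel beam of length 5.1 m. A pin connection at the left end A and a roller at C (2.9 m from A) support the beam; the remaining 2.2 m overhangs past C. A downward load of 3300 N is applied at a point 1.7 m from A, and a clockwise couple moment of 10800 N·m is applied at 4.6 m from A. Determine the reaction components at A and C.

A_x = 0, A_y = -2359 N, C_y = 5659 N

ΣM about A: C_y·2.9 − 3300·1.7 − 10800 = 0 → C_y = 16410/2.9 = 5658.62 ≈ 5659 N.
ΣF_y = 0: A_y + 5658.62 − 3300 = 0 → A_y = -2359 N.
ΣF_x = 0: no horizontal applied forces, so A_x = 0.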